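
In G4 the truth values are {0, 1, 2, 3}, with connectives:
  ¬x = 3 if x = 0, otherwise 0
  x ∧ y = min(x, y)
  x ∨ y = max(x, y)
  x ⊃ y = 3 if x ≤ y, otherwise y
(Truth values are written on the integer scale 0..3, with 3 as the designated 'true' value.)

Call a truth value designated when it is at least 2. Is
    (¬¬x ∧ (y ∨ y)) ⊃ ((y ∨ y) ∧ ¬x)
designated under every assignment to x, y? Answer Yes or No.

Counterexample: take x = 1, y = 1.
¬x = ¬1 = 0
¬¬x = ¬0 = 3
y ∨ y = 1 ∨ 1 = 1
¬¬x ∧ (y ∨ y) = 3 ∧ 1 = 1
y ∨ y = 1 ∨ 1 = 1
¬x = ¬1 = 0
(y ∨ y) ∧ ¬x = 1 ∧ 0 = 0
(¬¬x ∧ (y ∨ y)) ⊃ ((y ∨ y) ∧ ¬x) = 1 ⊃ 0 = 0
This gives 0, which is below 2.

No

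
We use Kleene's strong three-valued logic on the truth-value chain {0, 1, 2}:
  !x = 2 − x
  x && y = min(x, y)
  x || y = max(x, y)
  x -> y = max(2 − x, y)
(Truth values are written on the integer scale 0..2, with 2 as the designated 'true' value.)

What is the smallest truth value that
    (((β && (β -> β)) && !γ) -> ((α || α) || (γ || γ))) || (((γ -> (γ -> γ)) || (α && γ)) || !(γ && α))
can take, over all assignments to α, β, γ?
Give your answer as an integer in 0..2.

Take α = 1, β = 1, γ = 1:
β -> β = 1 -> 1 = 1
β && (β -> β) = 1 && 1 = 1
!γ = !1 = 1
(β && (β -> β)) && !γ = 1 && 1 = 1
α || α = 1 || 1 = 1
γ || γ = 1 || 1 = 1
(α || α) || (γ || γ) = 1 || 1 = 1
((β && (β -> β)) && !γ) -> ((α || α) || (γ || γ)) = 1 -> 1 = 1
γ -> γ = 1 -> 1 = 1
γ -> (γ -> γ) = 1 -> 1 = 1
α && γ = 1 && 1 = 1
(γ -> (γ -> γ)) || (α && γ) = 1 || 1 = 1
γ && α = 1 && 1 = 1
!(γ && α) = !1 = 1
((γ -> (γ -> γ)) || (α && γ)) || !(γ && α) = 1 || 1 = 1
(((β && (β -> β)) && !γ) -> ((α || α) || (γ || γ))) || (((γ -> (γ -> γ)) || (α && γ)) || !(γ && α)) = 1 || 1 = 1
No assignment yields a value below 1, so this is the minimum.

1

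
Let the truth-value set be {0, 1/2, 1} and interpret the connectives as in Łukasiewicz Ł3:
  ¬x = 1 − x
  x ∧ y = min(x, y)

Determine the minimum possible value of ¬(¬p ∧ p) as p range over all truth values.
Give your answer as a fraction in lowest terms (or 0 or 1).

Take p = 1/2:
¬p = ¬1/2 = 1/2
¬p ∧ p = 1/2 ∧ 1/2 = 1/2
¬(¬p ∧ p) = ¬1/2 = 1/2
No assignment yields a value below 1/2, so this is the minimum.

1/2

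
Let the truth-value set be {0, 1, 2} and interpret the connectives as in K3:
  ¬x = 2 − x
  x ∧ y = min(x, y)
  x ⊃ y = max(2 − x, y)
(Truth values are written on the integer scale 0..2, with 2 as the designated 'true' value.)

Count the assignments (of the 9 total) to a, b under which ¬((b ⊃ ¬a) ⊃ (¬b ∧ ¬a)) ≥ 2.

a = 0, b = 0 ↦ 0  <
a = 0, b = 1 ↦ 1  <
a = 0, b = 2 ↦ 2  ≥
a = 1, b = 0 ↦ 1  <
a = 1, b = 1 ↦ 1  <
a = 1, b = 2 ↦ 1  <
a = 2, b = 0 ↦ 2  ≥
a = 2, b = 1 ↦ 1  <
a = 2, b = 2 ↦ 0  <
So 2 of the 9 assignments meet the threshold.

2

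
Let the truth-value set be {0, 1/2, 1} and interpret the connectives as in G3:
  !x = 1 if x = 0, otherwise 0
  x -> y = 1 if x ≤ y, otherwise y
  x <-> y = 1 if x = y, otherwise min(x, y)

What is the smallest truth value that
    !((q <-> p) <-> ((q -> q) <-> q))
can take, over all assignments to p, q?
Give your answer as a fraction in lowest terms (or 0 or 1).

Take p = 1/2, q = 0:
q <-> p = 0 <-> 1/2 = 0
q -> q = 0 -> 0 = 1
(q -> q) <-> q = 1 <-> 0 = 0
(q <-> p) <-> ((q -> q) <-> q) = 0 <-> 0 = 1
!((q <-> p) <-> ((q -> q) <-> q)) = !1 = 0
No assignment yields a value below 0, so this is the minimum.

0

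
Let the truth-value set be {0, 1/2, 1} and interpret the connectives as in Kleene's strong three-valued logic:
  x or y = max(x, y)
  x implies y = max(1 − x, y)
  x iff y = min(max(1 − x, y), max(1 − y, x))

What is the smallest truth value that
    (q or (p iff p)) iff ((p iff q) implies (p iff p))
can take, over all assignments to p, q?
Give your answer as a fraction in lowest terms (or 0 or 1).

Take p = 1/2, q = 0:
p iff p = 1/2 iff 1/2 = 1/2
q or (p iff p) = 0 or 1/2 = 1/2
p iff q = 1/2 iff 0 = 1/2
p iff p = 1/2 iff 1/2 = 1/2
(p iff q) implies (p iff p) = 1/2 implies 1/2 = 1/2
(q or (p iff p)) iff ((p iff q) implies (p iff p)) = 1/2 iff 1/2 = 1/2
No assignment yields a value below 1/2, so this is the minimum.

1/2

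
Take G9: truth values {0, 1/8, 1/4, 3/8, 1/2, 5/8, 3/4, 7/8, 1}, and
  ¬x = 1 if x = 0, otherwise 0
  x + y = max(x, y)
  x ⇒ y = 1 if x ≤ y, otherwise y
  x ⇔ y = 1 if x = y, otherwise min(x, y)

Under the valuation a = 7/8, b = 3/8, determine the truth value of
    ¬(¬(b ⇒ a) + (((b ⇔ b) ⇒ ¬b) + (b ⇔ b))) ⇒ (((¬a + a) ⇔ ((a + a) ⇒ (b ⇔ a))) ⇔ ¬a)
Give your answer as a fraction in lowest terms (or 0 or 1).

1

b ⇒ a = 3/8 ⇒ 7/8 = 1
¬(b ⇒ a) = ¬1 = 0
b ⇔ b = 3/8 ⇔ 3/8 = 1
¬b = ¬3/8 = 0
(b ⇔ b) ⇒ ¬b = 1 ⇒ 0 = 0
b ⇔ b = 3/8 ⇔ 3/8 = 1
((b ⇔ b) ⇒ ¬b) + (b ⇔ b) = 0 + 1 = 1
¬(b ⇒ a) + (((b ⇔ b) ⇒ ¬b) + (b ⇔ b)) = 0 + 1 = 1
¬(¬(b ⇒ a) + (((b ⇔ b) ⇒ ¬b) + (b ⇔ b))) = ¬1 = 0
¬a = ¬7/8 = 0
¬a + a = 0 + 7/8 = 7/8
a + a = 7/8 + 7/8 = 7/8
b ⇔ a = 3/8 ⇔ 7/8 = 3/8
(a + a) ⇒ (b ⇔ a) = 7/8 ⇒ 3/8 = 3/8
(¬a + a) ⇔ ((a + a) ⇒ (b ⇔ a)) = 7/8 ⇔ 3/8 = 3/8
¬a = ¬7/8 = 0
((¬a + a) ⇔ ((a + a) ⇒ (b ⇔ a))) ⇔ ¬a = 3/8 ⇔ 0 = 0
¬(¬(b ⇒ a) + (((b ⇔ b) ⇒ ¬b) + (b ⇔ b))) ⇒ (((¬a + a) ⇔ ((a + a) ⇒ (b ⇔ a))) ⇔ ¬a) = 0 ⇒ 0 = 1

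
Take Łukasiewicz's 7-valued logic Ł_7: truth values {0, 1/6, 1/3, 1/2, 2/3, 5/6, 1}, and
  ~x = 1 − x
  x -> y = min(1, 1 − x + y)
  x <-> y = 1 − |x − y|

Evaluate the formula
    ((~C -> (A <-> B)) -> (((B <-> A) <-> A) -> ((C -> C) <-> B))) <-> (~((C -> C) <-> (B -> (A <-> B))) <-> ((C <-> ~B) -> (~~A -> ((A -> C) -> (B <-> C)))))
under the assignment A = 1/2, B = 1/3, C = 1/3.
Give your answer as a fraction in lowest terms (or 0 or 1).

~C = ~1/3 = 2/3
A <-> B = 1/2 <-> 1/3 = 5/6
~C -> (A <-> B) = 2/3 -> 5/6 = 1
B <-> A = 1/3 <-> 1/2 = 5/6
(B <-> A) <-> A = 5/6 <-> 1/2 = 2/3
C -> C = 1/3 -> 1/3 = 1
(C -> C) <-> B = 1 <-> 1/3 = 1/3
((B <-> A) <-> A) -> ((C -> C) <-> B) = 2/3 -> 1/3 = 2/3
(~C -> (A <-> B)) -> (((B <-> A) <-> A) -> ((C -> C) <-> B)) = 1 -> 2/3 = 2/3
C -> C = 1/3 -> 1/3 = 1
A <-> B = 1/2 <-> 1/3 = 5/6
B -> (A <-> B) = 1/3 -> 5/6 = 1
(C -> C) <-> (B -> (A <-> B)) = 1 <-> 1 = 1
~((C -> C) <-> (B -> (A <-> B))) = ~1 = 0
~B = ~1/3 = 2/3
C <-> ~B = 1/3 <-> 2/3 = 2/3
~A = ~1/2 = 1/2
~~A = ~1/2 = 1/2
A -> C = 1/2 -> 1/3 = 5/6
B <-> C = 1/3 <-> 1/3 = 1
(A -> C) -> (B <-> C) = 5/6 -> 1 = 1
~~A -> ((A -> C) -> (B <-> C)) = 1/2 -> 1 = 1
(C <-> ~B) -> (~~A -> ((A -> C) -> (B <-> C))) = 2/3 -> 1 = 1
~((C -> C) <-> (B -> (A <-> B))) <-> ((C <-> ~B) -> (~~A -> ((A -> C) -> (B <-> C)))) = 0 <-> 1 = 0
((~C -> (A <-> B)) -> (((B <-> A) <-> A) -> ((C -> C) <-> B))) <-> (~((C -> C) <-> (B -> (A <-> B))) <-> ((C <-> ~B) -> (~~A -> ((A -> C) -> (B <-> C))))) = 2/3 <-> 0 = 1/3

1/3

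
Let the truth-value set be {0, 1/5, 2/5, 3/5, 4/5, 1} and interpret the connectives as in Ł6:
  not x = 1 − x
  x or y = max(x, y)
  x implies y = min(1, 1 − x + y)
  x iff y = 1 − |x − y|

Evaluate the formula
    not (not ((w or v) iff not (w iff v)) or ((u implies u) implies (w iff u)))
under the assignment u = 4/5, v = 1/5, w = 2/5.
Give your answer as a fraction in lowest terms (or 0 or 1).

2/5

w or v = 2/5 or 1/5 = 2/5
w iff v = 2/5 iff 1/5 = 4/5
not (w iff v) = not 4/5 = 1/5
(w or v) iff not (w iff v) = 2/5 iff 1/5 = 4/5
not ((w or v) iff not (w iff v)) = not 4/5 = 1/5
u implies u = 4/5 implies 4/5 = 1
w iff u = 2/5 iff 4/5 = 3/5
(u implies u) implies (w iff u) = 1 implies 3/5 = 3/5
not ((w or v) iff not (w iff v)) or ((u implies u) implies (w iff u)) = 1/5 or 3/5 = 3/5
not (not ((w or v) iff not (w iff v)) or ((u implies u) implies (w iff u))) = not 3/5 = 2/5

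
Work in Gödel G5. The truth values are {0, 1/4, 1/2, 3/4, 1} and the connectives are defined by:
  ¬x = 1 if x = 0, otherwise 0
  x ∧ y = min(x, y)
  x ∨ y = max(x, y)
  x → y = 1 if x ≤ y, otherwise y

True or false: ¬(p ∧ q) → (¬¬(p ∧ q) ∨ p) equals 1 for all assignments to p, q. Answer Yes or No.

No

Counterexample: take p = 0, q = 0.
p ∧ q = 0 ∧ 0 = 0
¬(p ∧ q) = ¬0 = 1
p ∧ q = 0 ∧ 0 = 0
¬(p ∧ q) = ¬0 = 1
¬¬(p ∧ q) = ¬1 = 0
¬¬(p ∧ q) ∨ p = 0 ∨ 0 = 0
¬(p ∧ q) → (¬¬(p ∧ q) ∨ p) = 1 → 0 = 0
This gives 0 ≠ 1.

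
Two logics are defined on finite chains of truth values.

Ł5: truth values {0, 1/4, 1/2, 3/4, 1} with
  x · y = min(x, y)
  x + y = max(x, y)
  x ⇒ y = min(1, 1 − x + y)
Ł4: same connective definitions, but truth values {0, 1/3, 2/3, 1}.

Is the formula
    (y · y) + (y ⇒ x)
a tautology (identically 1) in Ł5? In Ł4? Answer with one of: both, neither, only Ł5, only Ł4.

neither

In Ł5: at x = 0, y = 1/4 the value is 3/4 — not a tautology.
In Ł4: at x = 0, y = 1/3 the value is 2/3 — not a tautology.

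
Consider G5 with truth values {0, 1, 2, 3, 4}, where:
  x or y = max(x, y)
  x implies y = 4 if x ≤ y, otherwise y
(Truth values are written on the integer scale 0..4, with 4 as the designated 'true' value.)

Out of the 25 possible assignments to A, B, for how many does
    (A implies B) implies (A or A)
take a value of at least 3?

value 4: 11 assignments (counts)
value 3: 2 assignments (counts)
value 2: 3 assignments
value 1: 4 assignments
value 0: 5 assignments
So 13 of the 25 assignments meet the threshold.

13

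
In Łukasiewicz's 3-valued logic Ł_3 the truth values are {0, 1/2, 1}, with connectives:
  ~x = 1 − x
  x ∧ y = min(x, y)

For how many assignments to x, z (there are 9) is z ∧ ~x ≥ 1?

x = 0, z = 0 ↦ 0  <
x = 0, z = 1/2 ↦ 1/2  <
x = 0, z = 1 ↦ 1  ≥
x = 1/2, z = 0 ↦ 0  <
x = 1/2, z = 1/2 ↦ 1/2  <
x = 1/2, z = 1 ↦ 1/2  <
x = 1, z = 0 ↦ 0  <
x = 1, z = 1/2 ↦ 0  <
x = 1, z = 1 ↦ 0  <
So 1 of the 9 assignments meets the threshold.

1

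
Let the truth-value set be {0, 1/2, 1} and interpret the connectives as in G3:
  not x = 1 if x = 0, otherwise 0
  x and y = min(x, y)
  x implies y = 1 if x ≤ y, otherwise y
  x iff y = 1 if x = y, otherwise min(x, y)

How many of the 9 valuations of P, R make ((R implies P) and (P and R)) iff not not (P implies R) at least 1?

P = 0, R = 0 ↦ 0  <
P = 0, R = 1/2 ↦ 0  <
P = 0, R = 1 ↦ 0  <
P = 1/2, R = 0 ↦ 1  ≥
P = 1/2, R = 1/2 ↦ 1/2  <
P = 1/2, R = 1 ↦ 1/2  <
P = 1, R = 0 ↦ 1  ≥
P = 1, R = 1/2 ↦ 1/2  <
P = 1, R = 1 ↦ 1  ≥
So 3 of the 9 assignments meet the threshold.

3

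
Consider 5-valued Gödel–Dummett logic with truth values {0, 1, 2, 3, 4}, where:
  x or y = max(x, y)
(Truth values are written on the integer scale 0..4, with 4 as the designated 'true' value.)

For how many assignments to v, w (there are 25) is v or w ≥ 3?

value 4: 9 assignments (counts)
value 3: 7 assignments (counts)
value 2: 5 assignments
value 1: 3 assignments
value 0: 1 assignment
So 16 of the 25 assignments meet the threshold.

16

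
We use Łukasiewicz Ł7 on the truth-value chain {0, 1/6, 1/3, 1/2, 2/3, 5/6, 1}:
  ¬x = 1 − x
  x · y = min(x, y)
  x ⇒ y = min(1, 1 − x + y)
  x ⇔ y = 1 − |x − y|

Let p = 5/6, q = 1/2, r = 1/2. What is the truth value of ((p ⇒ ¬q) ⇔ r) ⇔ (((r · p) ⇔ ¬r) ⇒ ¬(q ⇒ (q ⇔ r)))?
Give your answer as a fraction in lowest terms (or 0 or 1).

¬q = ¬1/2 = 1/2
p ⇒ ¬q = 5/6 ⇒ 1/2 = 2/3
(p ⇒ ¬q) ⇔ r = 2/3 ⇔ 1/2 = 5/6
r · p = 1/2 · 5/6 = 1/2
¬r = ¬1/2 = 1/2
(r · p) ⇔ ¬r = 1/2 ⇔ 1/2 = 1
q ⇔ r = 1/2 ⇔ 1/2 = 1
q ⇒ (q ⇔ r) = 1/2 ⇒ 1 = 1
¬(q ⇒ (q ⇔ r)) = ¬1 = 0
((r · p) ⇔ ¬r) ⇒ ¬(q ⇒ (q ⇔ r)) = 1 ⇒ 0 = 0
((p ⇒ ¬q) ⇔ r) ⇔ (((r · p) ⇔ ¬r) ⇒ ¬(q ⇒ (q ⇔ r))) = 5/6 ⇔ 0 = 1/6

1/6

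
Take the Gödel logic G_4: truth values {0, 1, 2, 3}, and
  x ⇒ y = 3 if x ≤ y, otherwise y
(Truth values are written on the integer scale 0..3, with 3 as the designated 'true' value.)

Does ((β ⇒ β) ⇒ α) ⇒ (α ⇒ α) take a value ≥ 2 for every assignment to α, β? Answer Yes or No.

Yes

α = 0, β = 0 ↦ 3
α = 0, β = 1 ↦ 3
α = 0, β = 2 ↦ 3
α = 0, β = 3 ↦ 3
α = 1, β = 0 ↦ 3
α = 1, β = 1 ↦ 3
α = 1, β = 2 ↦ 3
α = 1, β = 3 ↦ 3
α = 2, β = 0 ↦ 3
α = 2, β = 1 ↦ 3
α = 2, β = 2 ↦ 3
α = 2, β = 3 ↦ 3
α = 3, β = 0 ↦ 3
α = 3, β = 1 ↦ 3
α = 3, β = 2 ↦ 3
α = 3, β = 3 ↦ 3
Every assignment gives a value ≥ 2.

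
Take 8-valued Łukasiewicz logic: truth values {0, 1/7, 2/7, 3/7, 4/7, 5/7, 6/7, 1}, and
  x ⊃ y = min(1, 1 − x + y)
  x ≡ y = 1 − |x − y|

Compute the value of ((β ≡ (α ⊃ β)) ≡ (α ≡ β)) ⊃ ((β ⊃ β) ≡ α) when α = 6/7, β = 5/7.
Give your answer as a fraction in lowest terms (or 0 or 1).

6/7

α ⊃ β = 6/7 ⊃ 5/7 = 6/7
β ≡ (α ⊃ β) = 5/7 ≡ 6/7 = 6/7
α ≡ β = 6/7 ≡ 5/7 = 6/7
(β ≡ (α ⊃ β)) ≡ (α ≡ β) = 6/7 ≡ 6/7 = 1
β ⊃ β = 5/7 ⊃ 5/7 = 1
(β ⊃ β) ≡ α = 1 ≡ 6/7 = 6/7
((β ≡ (α ⊃ β)) ≡ (α ≡ β)) ⊃ ((β ⊃ β) ≡ α) = 1 ⊃ 6/7 = 6/7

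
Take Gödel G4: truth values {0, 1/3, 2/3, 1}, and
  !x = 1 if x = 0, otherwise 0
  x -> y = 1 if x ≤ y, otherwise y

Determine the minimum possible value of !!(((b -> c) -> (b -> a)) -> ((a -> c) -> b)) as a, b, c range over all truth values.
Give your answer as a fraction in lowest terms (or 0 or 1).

Take a = 0, b = 0, c = 0:
b -> c = 0 -> 0 = 1
b -> a = 0 -> 0 = 1
(b -> c) -> (b -> a) = 1 -> 1 = 1
a -> c = 0 -> 0 = 1
(a -> c) -> b = 1 -> 0 = 0
((b -> c) -> (b -> a)) -> ((a -> c) -> b) = 1 -> 0 = 0
!(((b -> c) -> (b -> a)) -> ((a -> c) -> b)) = !0 = 1
!!(((b -> c) -> (b -> a)) -> ((a -> c) -> b)) = !1 = 0
No assignment yields a value below 0, so this is the minimum.

0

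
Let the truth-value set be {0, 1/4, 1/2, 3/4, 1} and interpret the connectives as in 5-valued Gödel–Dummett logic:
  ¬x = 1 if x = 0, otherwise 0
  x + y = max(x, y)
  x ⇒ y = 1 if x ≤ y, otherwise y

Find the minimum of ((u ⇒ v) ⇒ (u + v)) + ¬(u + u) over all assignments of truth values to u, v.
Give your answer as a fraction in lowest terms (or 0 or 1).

Take u = 1/4, v = 1/4:
u ⇒ v = 1/4 ⇒ 1/4 = 1
u + v = 1/4 + 1/4 = 1/4
(u ⇒ v) ⇒ (u + v) = 1 ⇒ 1/4 = 1/4
u + u = 1/4 + 1/4 = 1/4
¬(u + u) = ¬1/4 = 0
((u ⇒ v) ⇒ (u + v)) + ¬(u + u) = 1/4 + 0 = 1/4
No assignment yields a value below 1/4, so this is the minimum.

1/4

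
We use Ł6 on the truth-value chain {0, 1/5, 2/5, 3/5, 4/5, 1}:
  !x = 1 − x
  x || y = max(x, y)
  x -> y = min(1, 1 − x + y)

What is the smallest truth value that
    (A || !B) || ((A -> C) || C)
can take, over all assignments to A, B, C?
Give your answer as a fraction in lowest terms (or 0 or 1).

3/5

Take A = 2/5, B = 2/5, C = 0:
!B = !2/5 = 3/5
A || !B = 2/5 || 3/5 = 3/5
A -> C = 2/5 -> 0 = 3/5
(A -> C) || C = 3/5 || 0 = 3/5
(A || !B) || ((A -> C) || C) = 3/5 || 3/5 = 3/5
No assignment yields a value below 3/5, so this is the minimum.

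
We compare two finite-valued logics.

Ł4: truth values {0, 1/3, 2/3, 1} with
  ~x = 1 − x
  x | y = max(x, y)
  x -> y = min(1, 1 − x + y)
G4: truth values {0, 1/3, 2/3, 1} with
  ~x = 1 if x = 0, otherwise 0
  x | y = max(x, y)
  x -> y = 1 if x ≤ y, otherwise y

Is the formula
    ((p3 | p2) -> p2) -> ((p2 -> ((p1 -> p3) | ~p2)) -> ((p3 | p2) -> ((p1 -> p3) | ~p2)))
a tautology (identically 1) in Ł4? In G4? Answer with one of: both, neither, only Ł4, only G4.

both

In Ł4: every assignment gives 1 — tautology.
In G4: every assignment gives 1 — tautology.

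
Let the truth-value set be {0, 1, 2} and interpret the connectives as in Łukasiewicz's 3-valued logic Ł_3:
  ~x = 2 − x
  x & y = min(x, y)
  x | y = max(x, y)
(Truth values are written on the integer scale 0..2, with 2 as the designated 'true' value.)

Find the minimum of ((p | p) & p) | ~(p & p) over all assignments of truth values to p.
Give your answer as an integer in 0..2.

Take p = 1:
p | p = 1 | 1 = 1
(p | p) & p = 1 & 1 = 1
p & p = 1 & 1 = 1
~(p & p) = ~1 = 1
((p | p) & p) | ~(p & p) = 1 | 1 = 1
No assignment yields a value below 1, so this is the minimum.

1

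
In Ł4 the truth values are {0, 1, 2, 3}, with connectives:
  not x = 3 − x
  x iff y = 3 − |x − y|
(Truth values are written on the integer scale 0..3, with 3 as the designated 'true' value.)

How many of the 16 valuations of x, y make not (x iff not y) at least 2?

x = 0, y = 0 ↦ 3  ≥
x = 0, y = 1 ↦ 2  ≥
x = 0, y = 2 ↦ 1  <
x = 0, y = 3 ↦ 0  <
x = 1, y = 0 ↦ 2  ≥
x = 1, y = 1 ↦ 1  <
x = 1, y = 2 ↦ 0  <
x = 1, y = 3 ↦ 1  <
x = 2, y = 0 ↦ 1  <
x = 2, y = 1 ↦ 0  <
x = 2, y = 2 ↦ 1  <
x = 2, y = 3 ↦ 2  ≥
x = 3, y = 0 ↦ 0  <
x = 3, y = 1 ↦ 1  <
x = 3, y = 2 ↦ 2  ≥
x = 3, y = 3 ↦ 3  ≥
So 6 of the 16 assignments meet the threshold.

6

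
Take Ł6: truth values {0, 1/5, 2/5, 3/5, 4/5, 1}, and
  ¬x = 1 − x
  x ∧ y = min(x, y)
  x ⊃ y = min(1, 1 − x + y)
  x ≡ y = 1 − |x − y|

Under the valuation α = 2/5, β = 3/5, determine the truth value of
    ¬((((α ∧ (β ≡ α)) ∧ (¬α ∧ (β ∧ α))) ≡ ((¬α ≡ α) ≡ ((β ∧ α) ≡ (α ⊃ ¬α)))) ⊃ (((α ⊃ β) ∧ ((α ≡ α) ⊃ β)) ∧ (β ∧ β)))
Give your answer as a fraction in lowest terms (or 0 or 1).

1/5

β ≡ α = 3/5 ≡ 2/5 = 4/5
α ∧ (β ≡ α) = 2/5 ∧ 4/5 = 2/5
¬α = ¬2/5 = 3/5
β ∧ α = 3/5 ∧ 2/5 = 2/5
¬α ∧ (β ∧ α) = 3/5 ∧ 2/5 = 2/5
(α ∧ (β ≡ α)) ∧ (¬α ∧ (β ∧ α)) = 2/5 ∧ 2/5 = 2/5
¬α = ¬2/5 = 3/5
¬α ≡ α = 3/5 ≡ 2/5 = 4/5
β ∧ α = 3/5 ∧ 2/5 = 2/5
¬α = ¬2/5 = 3/5
α ⊃ ¬α = 2/5 ⊃ 3/5 = 1
(β ∧ α) ≡ (α ⊃ ¬α) = 2/5 ≡ 1 = 2/5
(¬α ≡ α) ≡ ((β ∧ α) ≡ (α ⊃ ¬α)) = 4/5 ≡ 2/5 = 3/5
((α ∧ (β ≡ α)) ∧ (¬α ∧ (β ∧ α))) ≡ ((¬α ≡ α) ≡ ((β ∧ α) ≡ (α ⊃ ¬α))) = 2/5 ≡ 3/5 = 4/5
α ⊃ β = 2/5 ⊃ 3/5 = 1
α ≡ α = 2/5 ≡ 2/5 = 1
(α ≡ α) ⊃ β = 1 ⊃ 3/5 = 3/5
(α ⊃ β) ∧ ((α ≡ α) ⊃ β) = 1 ∧ 3/5 = 3/5
β ∧ β = 3/5 ∧ 3/5 = 3/5
((α ⊃ β) ∧ ((α ≡ α) ⊃ β)) ∧ (β ∧ β) = 3/5 ∧ 3/5 = 3/5
(((α ∧ (β ≡ α)) ∧ (¬α ∧ (β ∧ α))) ≡ ((¬α ≡ α) ≡ ((β ∧ α) ≡ (α ⊃ ¬α)))) ⊃ (((α ⊃ β) ∧ ((α ≡ α) ⊃ β)) ∧ (β ∧ β)) = 4/5 ⊃ 3/5 = 4/5
¬((((α ∧ (β ≡ α)) ∧ (¬α ∧ (β ∧ α))) ≡ ((¬α ≡ α) ≡ ((β ∧ α) ≡ (α ⊃ ¬α)))) ⊃ (((α ⊃ β) ∧ ((α ≡ α) ⊃ β)) ∧ (β ∧ β))) = ¬4/5 = 1/5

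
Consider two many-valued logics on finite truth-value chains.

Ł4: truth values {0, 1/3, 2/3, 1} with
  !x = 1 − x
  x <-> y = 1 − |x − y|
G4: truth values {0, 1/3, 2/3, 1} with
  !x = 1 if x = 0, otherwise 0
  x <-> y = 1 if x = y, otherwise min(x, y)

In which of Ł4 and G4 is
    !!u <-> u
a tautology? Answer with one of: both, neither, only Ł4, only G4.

only Ł4

In Ł4: every assignment gives 1 — tautology.
In G4: at u = 1/3 the value is 1/3 — not a tautology.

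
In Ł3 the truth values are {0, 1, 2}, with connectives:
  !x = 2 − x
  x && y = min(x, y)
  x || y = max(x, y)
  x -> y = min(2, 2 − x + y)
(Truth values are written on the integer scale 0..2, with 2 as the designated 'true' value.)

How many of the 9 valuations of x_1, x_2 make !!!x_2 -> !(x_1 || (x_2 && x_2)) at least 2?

x_1 = 0, x_2 = 0 ↦ 2  ≥
x_1 = 0, x_2 = 1 ↦ 2  ≥
x_1 = 0, x_2 = 2 ↦ 2  ≥
x_1 = 1, x_2 = 0 ↦ 1  <
x_1 = 1, x_2 = 1 ↦ 2  ≥
x_1 = 1, x_2 = 2 ↦ 2  ≥
x_1 = 2, x_2 = 0 ↦ 0  <
x_1 = 2, x_2 = 1 ↦ 1  <
x_1 = 2, x_2 = 2 ↦ 2  ≥
So 6 of the 9 assignments meet the threshold.

6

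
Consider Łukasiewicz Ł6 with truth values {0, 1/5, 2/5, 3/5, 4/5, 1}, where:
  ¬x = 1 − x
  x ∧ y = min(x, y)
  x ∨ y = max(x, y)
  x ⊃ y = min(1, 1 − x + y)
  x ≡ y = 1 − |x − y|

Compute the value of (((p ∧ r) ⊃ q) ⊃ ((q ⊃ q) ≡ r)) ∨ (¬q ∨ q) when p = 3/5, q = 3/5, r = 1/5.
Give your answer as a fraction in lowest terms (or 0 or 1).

3/5

p ∧ r = 3/5 ∧ 1/5 = 1/5
(p ∧ r) ⊃ q = 1/5 ⊃ 3/5 = 1
q ⊃ q = 3/5 ⊃ 3/5 = 1
(q ⊃ q) ≡ r = 1 ≡ 1/5 = 1/5
((p ∧ r) ⊃ q) ⊃ ((q ⊃ q) ≡ r) = 1 ⊃ 1/5 = 1/5
¬q = ¬3/5 = 2/5
¬q ∨ q = 2/5 ∨ 3/5 = 3/5
(((p ∧ r) ⊃ q) ⊃ ((q ⊃ q) ≡ r)) ∨ (¬q ∨ q) = 1/5 ∨ 3/5 = 3/5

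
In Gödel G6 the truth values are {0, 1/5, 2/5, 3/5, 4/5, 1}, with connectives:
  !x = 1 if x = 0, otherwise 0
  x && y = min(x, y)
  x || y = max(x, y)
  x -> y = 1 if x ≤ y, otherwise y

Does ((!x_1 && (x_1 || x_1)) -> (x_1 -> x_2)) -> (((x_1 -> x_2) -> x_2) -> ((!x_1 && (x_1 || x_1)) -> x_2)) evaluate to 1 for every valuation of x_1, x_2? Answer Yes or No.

Yes

At x_1 = 4/5, x_2 = 4/5, for instance:
!x_1 = !4/5 = 0
x_1 || x_1 = 4/5 || 4/5 = 4/5
!x_1 && (x_1 || x_1) = 0 && 4/5 = 0
x_1 -> x_2 = 4/5 -> 4/5 = 1
(!x_1 && (x_1 || x_1)) -> (x_1 -> x_2) = 0 -> 1 = 1
(x_1 -> x_2) -> x_2 = 1 -> 4/5 = 4/5
(!x_1 && (x_1 || x_1)) -> x_2 = 0 -> 4/5 = 1
((x_1 -> x_2) -> x_2) -> ((!x_1 && (x_1 || x_1)) -> x_2) = 4/5 -> 1 = 1
((!x_1 && (x_1 || x_1)) -> (x_1 -> x_2)) -> (((x_1 -> x_2) -> x_2) -> ((!x_1 && (x_1 || x_1)) -> x_2)) = 1 -> 1 = 1
and checking the remaining 35 assignments likewise gives ≥ 1 in every case.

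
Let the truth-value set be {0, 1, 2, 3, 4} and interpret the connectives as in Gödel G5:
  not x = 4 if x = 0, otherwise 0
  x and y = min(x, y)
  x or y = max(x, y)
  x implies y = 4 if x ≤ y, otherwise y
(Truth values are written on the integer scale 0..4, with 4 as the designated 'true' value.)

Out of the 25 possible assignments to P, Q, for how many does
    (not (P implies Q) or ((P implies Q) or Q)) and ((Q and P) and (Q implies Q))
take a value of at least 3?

value 4: 1 assignment (counts)
value 3: 3 assignments (counts)
value 2: 5 assignments
value 1: 7 assignments
value 0: 9 assignments
So 4 of the 25 assignments meet the threshold.

4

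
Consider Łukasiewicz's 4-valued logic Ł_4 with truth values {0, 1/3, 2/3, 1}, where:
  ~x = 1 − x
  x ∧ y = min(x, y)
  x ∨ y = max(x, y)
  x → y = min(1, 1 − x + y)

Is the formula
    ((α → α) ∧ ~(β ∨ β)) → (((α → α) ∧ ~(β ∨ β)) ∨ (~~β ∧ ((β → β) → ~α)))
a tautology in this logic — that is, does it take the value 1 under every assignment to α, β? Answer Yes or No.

Yes

α = 0, β = 0 ↦ 1
α = 0, β = 1/3 ↦ 1
α = 0, β = 2/3 ↦ 1
α = 0, β = 1 ↦ 1
α = 1/3, β = 0 ↦ 1
α = 1/3, β = 1/3 ↦ 1
α = 1/3, β = 2/3 ↦ 1
α = 1/3, β = 1 ↦ 1
α = 2/3, β = 0 ↦ 1
α = 2/3, β = 1/3 ↦ 1
α = 2/3, β = 2/3 ↦ 1
α = 2/3, β = 1 ↦ 1
α = 1, β = 0 ↦ 1
α = 1, β = 1/3 ↦ 1
α = 1, β = 2/3 ↦ 1
α = 1, β = 1 ↦ 1
Every assignment gives a value ≥ 1.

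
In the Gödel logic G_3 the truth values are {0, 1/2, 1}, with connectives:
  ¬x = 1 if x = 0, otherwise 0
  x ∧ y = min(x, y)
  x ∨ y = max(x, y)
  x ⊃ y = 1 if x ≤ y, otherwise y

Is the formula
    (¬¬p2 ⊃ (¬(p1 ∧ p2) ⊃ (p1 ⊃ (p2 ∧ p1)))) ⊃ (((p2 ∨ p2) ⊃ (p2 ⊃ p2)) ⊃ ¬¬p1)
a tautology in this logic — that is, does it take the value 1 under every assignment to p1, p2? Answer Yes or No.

No

Counterexample: take p1 = 0, p2 = 0.
¬p2 = ¬0 = 1
¬¬p2 = ¬1 = 0
p1 ∧ p2 = 0 ∧ 0 = 0
¬(p1 ∧ p2) = ¬0 = 1
p2 ∧ p1 = 0 ∧ 0 = 0
p1 ⊃ (p2 ∧ p1) = 0 ⊃ 0 = 1
¬(p1 ∧ p2) ⊃ (p1 ⊃ (p2 ∧ p1)) = 1 ⊃ 1 = 1
¬¬p2 ⊃ (¬(p1 ∧ p2) ⊃ (p1 ⊃ (p2 ∧ p1))) = 0 ⊃ 1 = 1
p2 ∨ p2 = 0 ∨ 0 = 0
p2 ⊃ p2 = 0 ⊃ 0 = 1
(p2 ∨ p2) ⊃ (p2 ⊃ p2) = 0 ⊃ 1 = 1
¬p1 = ¬0 = 1
¬¬p1 = ¬1 = 0
((p2 ∨ p2) ⊃ (p2 ⊃ p2)) ⊃ ¬¬p1 = 1 ⊃ 0 = 0
(¬¬p2 ⊃ (¬(p1 ∧ p2) ⊃ (p1 ⊃ (p2 ∧ p1)))) ⊃ (((p2 ∨ p2) ⊃ (p2 ⊃ p2)) ⊃ ¬¬p1) = 1 ⊃ 0 = 0
This gives 0 ≠ 1.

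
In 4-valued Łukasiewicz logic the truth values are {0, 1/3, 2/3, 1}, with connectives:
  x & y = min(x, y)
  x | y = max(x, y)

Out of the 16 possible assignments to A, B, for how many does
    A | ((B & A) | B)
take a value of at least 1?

A = 0, B = 0 ↦ 0  <
A = 0, B = 1/3 ↦ 1/3  <
A = 0, B = 2/3 ↦ 2/3  <
A = 0, B = 1 ↦ 1  ≥
A = 1/3, B = 0 ↦ 1/3  <
A = 1/3, B = 1/3 ↦ 1/3  <
A = 1/3, B = 2/3 ↦ 2/3  <
A = 1/3, B = 1 ↦ 1  ≥
A = 2/3, B = 0 ↦ 2/3  <
A = 2/3, B = 1/3 ↦ 2/3  <
A = 2/3, B = 2/3 ↦ 2/3  <
A = 2/3, B = 1 ↦ 1  ≥
A = 1, B = 0 ↦ 1  ≥
A = 1, B = 1/3 ↦ 1  ≥
A = 1, B = 2/3 ↦ 1  ≥
A = 1, B = 1 ↦ 1  ≥
So 7 of the 16 assignments meet the threshold.

7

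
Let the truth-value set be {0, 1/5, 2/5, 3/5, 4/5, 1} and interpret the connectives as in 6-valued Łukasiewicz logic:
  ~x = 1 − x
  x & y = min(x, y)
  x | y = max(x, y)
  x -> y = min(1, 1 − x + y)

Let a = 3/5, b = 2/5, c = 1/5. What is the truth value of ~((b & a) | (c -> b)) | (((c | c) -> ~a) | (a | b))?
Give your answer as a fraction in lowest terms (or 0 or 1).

1

b & a = 2/5 & 3/5 = 2/5
c -> b = 1/5 -> 2/5 = 1
(b & a) | (c -> b) = 2/5 | 1 = 1
~((b & a) | (c -> b)) = ~1 = 0
c | c = 1/5 | 1/5 = 1/5
~a = ~3/5 = 2/5
(c | c) -> ~a = 1/5 -> 2/5 = 1
a | b = 3/5 | 2/5 = 3/5
((c | c) -> ~a) | (a | b) = 1 | 3/5 = 1
~((b & a) | (c -> b)) | (((c | c) -> ~a) | (a | b)) = 0 | 1 = 1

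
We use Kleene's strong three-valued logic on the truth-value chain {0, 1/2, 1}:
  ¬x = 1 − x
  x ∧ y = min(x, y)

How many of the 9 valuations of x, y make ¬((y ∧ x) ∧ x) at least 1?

5

x = 0, y = 0 ↦ 1  ≥
x = 0, y = 1/2 ↦ 1  ≥
x = 0, y = 1 ↦ 1  ≥
x = 1/2, y = 0 ↦ 1  ≥
x = 1/2, y = 1/2 ↦ 1/2  <
x = 1/2, y = 1 ↦ 1/2  <
x = 1, y = 0 ↦ 1  ≥
x = 1, y = 1/2 ↦ 1/2  <
x = 1, y = 1 ↦ 0  <
So 5 of the 9 assignments meet the threshold.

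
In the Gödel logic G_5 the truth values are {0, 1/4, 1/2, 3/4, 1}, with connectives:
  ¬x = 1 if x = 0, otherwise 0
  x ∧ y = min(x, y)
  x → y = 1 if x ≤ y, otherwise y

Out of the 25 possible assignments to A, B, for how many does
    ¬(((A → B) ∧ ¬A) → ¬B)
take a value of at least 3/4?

4

value 1: 4 assignments (counts)
value 0: 21 assignments
So 4 of the 25 assignments meet the threshold.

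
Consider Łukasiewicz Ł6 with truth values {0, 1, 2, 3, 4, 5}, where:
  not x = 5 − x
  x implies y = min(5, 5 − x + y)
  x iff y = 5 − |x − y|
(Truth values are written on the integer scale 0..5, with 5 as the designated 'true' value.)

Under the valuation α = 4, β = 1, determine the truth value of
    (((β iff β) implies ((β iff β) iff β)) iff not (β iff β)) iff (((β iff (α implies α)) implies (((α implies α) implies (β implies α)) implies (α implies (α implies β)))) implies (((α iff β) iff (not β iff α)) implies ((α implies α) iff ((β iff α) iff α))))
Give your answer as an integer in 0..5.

4

β iff β = 1 iff 1 = 5
β iff β = 1 iff 1 = 5
(β iff β) iff β = 5 iff 1 = 1
(β iff β) implies ((β iff β) iff β) = 5 implies 1 = 1
β iff β = 1 iff 1 = 5
not (β iff β) = not 5 = 0
((β iff β) implies ((β iff β) iff β)) iff not (β iff β) = 1 iff 0 = 4
α implies α = 4 implies 4 = 5
β iff (α implies α) = 1 iff 5 = 1
α implies α = 4 implies 4 = 5
β implies α = 1 implies 4 = 5
(α implies α) implies (β implies α) = 5 implies 5 = 5
α implies β = 4 implies 1 = 2
α implies (α implies β) = 4 implies 2 = 3
((α implies α) implies (β implies α)) implies (α implies (α implies β)) = 5 implies 3 = 3
(β iff (α implies α)) implies (((α implies α) implies (β implies α)) implies (α implies (α implies β))) = 1 implies 3 = 5
α iff β = 4 iff 1 = 2
not β = not 1 = 4
not β iff α = 4 iff 4 = 5
(α iff β) iff (not β iff α) = 2 iff 5 = 2
α implies α = 4 implies 4 = 5
β iff α = 1 iff 4 = 2
(β iff α) iff α = 2 iff 4 = 3
(α implies α) iff ((β iff α) iff α) = 5 iff 3 = 3
((α iff β) iff (not β iff α)) implies ((α implies α) iff ((β iff α) iff α)) = 2 implies 3 = 5
((β iff (α implies α)) implies (((α implies α) implies (β implies α)) implies (α implies (α implies β)))) implies (((α iff β) iff (not β iff α)) implies ((α implies α) iff ((β iff α) iff α))) = 5 implies 5 = 5
(((β iff β) implies ((β iff β) iff β)) iff not (β iff β)) iff (((β iff (α implies α)) implies (((α implies α) implies (β implies α)) implies (α implies (α implies β)))) implies (((α iff β) iff (not β iff α)) implies ((α implies α) iff ((β iff α) iff α)))) = 4 iff 5 = 4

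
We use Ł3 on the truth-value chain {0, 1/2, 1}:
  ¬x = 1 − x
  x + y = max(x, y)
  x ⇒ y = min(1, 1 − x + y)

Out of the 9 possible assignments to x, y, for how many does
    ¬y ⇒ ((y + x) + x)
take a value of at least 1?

x = 0, y = 0 ↦ 0  <
x = 0, y = 1/2 ↦ 1  ≥
x = 0, y = 1 ↦ 1  ≥
x = 1/2, y = 0 ↦ 1/2  <
x = 1/2, y = 1/2 ↦ 1  ≥
x = 1/2, y = 1 ↦ 1  ≥
x = 1, y = 0 ↦ 1  ≥
x = 1, y = 1/2 ↦ 1  ≥
x = 1, y = 1 ↦ 1  ≥
So 7 of the 9 assignments meet the threshold.

7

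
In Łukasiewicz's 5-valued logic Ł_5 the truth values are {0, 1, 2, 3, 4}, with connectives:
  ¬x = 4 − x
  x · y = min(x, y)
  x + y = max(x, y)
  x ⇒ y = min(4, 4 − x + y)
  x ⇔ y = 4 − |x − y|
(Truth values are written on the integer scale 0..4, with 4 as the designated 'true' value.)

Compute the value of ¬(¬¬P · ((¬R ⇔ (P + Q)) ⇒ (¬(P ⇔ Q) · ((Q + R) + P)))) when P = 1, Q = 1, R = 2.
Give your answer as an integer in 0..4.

¬P = ¬1 = 3
¬¬P = ¬3 = 1
¬R = ¬2 = 2
P + Q = 1 + 1 = 1
¬R ⇔ (P + Q) = 2 ⇔ 1 = 3
P ⇔ Q = 1 ⇔ 1 = 4
¬(P ⇔ Q) = ¬4 = 0
Q + R = 1 + 2 = 2
(Q + R) + P = 2 + 1 = 2
¬(P ⇔ Q) · ((Q + R) + P) = 0 · 2 = 0
(¬R ⇔ (P + Q)) ⇒ (¬(P ⇔ Q) · ((Q + R) + P)) = 3 ⇒ 0 = 1
¬¬P · ((¬R ⇔ (P + Q)) ⇒ (¬(P ⇔ Q) · ((Q + R) + P))) = 1 · 1 = 1
¬(¬¬P · ((¬R ⇔ (P + Q)) ⇒ (¬(P ⇔ Q) · ((Q + R) + P)))) = ¬1 = 3

3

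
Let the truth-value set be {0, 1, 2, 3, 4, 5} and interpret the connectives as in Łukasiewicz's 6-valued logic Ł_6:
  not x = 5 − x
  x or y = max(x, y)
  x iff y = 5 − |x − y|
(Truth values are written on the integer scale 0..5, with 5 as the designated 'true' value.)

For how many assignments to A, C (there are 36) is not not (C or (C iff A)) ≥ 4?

23

value 5: 11 assignments (counts)
value 4: 12 assignments (counts)
value 3: 7 assignments
value 2: 3 assignments
value 1: 2 assignments
value 0: 1 assignment
So 23 of the 36 assignments meet the threshold.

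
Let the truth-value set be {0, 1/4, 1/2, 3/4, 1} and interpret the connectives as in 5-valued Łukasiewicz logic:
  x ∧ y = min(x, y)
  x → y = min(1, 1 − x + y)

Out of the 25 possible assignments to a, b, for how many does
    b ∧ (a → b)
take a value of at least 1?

5

value 1: 5 assignments (counts)
value 3/4: 5 assignments
value 1/2: 5 assignments
value 1/4: 5 assignments
value 0: 5 assignments
So 5 of the 25 assignments meet the threshold.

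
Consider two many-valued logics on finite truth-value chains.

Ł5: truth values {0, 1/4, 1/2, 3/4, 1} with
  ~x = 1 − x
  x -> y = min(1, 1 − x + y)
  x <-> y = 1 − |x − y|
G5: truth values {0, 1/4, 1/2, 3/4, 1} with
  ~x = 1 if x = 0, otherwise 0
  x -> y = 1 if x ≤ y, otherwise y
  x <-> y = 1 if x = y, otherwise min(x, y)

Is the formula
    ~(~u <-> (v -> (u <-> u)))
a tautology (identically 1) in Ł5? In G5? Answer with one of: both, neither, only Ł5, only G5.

In Ł5: at u = 0, v = 0 the value is 0 — not a tautology.
In G5: at u = 0, v = 0 the value is 0 — not a tautology.

neither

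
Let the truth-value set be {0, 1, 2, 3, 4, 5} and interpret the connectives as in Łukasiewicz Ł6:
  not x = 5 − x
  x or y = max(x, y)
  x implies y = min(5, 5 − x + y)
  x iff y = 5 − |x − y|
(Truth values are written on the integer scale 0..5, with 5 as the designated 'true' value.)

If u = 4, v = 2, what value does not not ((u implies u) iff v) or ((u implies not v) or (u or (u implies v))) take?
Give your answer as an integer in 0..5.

u implies u = 4 implies 4 = 5
(u implies u) iff v = 5 iff 2 = 2
not ((u implies u) iff v) = not 2 = 3
not not ((u implies u) iff v) = not 3 = 2
not v = not 2 = 3
u implies not v = 4 implies 3 = 4
u implies v = 4 implies 2 = 3
u or (u implies v) = 4 or 3 = 4
(u implies not v) or (u or (u implies v)) = 4 or 4 = 4
not not ((u implies u) iff v) or ((u implies not v) or (u or (u implies v))) = 2 or 4 = 4

4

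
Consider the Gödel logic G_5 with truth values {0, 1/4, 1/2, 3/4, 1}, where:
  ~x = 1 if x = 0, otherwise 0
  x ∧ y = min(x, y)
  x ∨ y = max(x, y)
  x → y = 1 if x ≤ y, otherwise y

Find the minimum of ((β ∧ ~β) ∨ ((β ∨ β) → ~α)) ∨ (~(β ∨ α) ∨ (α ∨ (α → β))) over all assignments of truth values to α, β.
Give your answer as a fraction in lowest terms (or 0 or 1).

Take α = 1/2, β = 1/4:
~β = ~1/4 = 0
β ∧ ~β = 1/4 ∧ 0 = 0
β ∨ β = 1/4 ∨ 1/4 = 1/4
~α = ~1/2 = 0
(β ∨ β) → ~α = 1/4 → 0 = 0
(β ∧ ~β) ∨ ((β ∨ β) → ~α) = 0 ∨ 0 = 0
β ∨ α = 1/4 ∨ 1/2 = 1/2
~(β ∨ α) = ~1/2 = 0
α → β = 1/2 → 1/4 = 1/4
α ∨ (α → β) = 1/2 ∨ 1/4 = 1/2
~(β ∨ α) ∨ (α ∨ (α → β)) = 0 ∨ 1/2 = 1/2
((β ∧ ~β) ∨ ((β ∨ β) → ~α)) ∨ (~(β ∨ α) ∨ (α ∨ (α → β))) = 0 ∨ 1/2 = 1/2
No assignment yields a value below 1/2, so this is the minimum.

1/2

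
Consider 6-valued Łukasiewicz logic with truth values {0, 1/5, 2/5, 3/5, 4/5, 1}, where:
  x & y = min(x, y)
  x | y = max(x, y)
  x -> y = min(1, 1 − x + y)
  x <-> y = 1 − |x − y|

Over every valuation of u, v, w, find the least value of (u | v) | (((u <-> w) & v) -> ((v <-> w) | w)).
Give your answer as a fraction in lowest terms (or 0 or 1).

4/5

Take u = 0, v = 3/5, w = 0:
u | v = 0 | 3/5 = 3/5
u <-> w = 0 <-> 0 = 1
(u <-> w) & v = 1 & 3/5 = 3/5
v <-> w = 3/5 <-> 0 = 2/5
(v <-> w) | w = 2/5 | 0 = 2/5
((u <-> w) & v) -> ((v <-> w) | w) = 3/5 -> 2/5 = 4/5
(u | v) | (((u <-> w) & v) -> ((v <-> w) | w)) = 3/5 | 4/5 = 4/5
No assignment yields a value below 4/5, so this is the minimum.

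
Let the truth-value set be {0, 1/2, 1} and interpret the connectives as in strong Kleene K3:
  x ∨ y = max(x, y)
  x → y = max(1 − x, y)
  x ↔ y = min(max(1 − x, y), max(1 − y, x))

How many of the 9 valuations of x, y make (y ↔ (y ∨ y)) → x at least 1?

3

x = 0, y = 0 ↦ 0  <
x = 0, y = 1/2 ↦ 1/2  <
x = 0, y = 1 ↦ 0  <
x = 1/2, y = 0 ↦ 1/2  <
x = 1/2, y = 1/2 ↦ 1/2  <
x = 1/2, y = 1 ↦ 1/2  <
x = 1, y = 0 ↦ 1  ≥
x = 1, y = 1/2 ↦ 1  ≥
x = 1, y = 1 ↦ 1  ≥
So 3 of the 9 assignments meet the threshold.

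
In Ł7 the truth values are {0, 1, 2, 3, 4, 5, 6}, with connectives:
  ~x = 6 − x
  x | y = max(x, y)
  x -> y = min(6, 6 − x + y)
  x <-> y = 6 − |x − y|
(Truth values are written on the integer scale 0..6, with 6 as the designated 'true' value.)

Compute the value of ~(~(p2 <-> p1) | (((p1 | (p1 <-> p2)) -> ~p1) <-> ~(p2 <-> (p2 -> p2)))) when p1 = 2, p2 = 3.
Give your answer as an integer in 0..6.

2

p2 <-> p1 = 3 <-> 2 = 5
~(p2 <-> p1) = ~5 = 1
p1 <-> p2 = 2 <-> 3 = 5
p1 | (p1 <-> p2) = 2 | 5 = 5
~p1 = ~2 = 4
(p1 | (p1 <-> p2)) -> ~p1 = 5 -> 4 = 5
p2 -> p2 = 3 -> 3 = 6
p2 <-> (p2 -> p2) = 3 <-> 6 = 3
~(p2 <-> (p2 -> p2)) = ~3 = 3
((p1 | (p1 <-> p2)) -> ~p1) <-> ~(p2 <-> (p2 -> p2)) = 5 <-> 3 = 4
~(p2 <-> p1) | (((p1 | (p1 <-> p2)) -> ~p1) <-> ~(p2 <-> (p2 -> p2))) = 1 | 4 = 4
~(~(p2 <-> p1) | (((p1 | (p1 <-> p2)) -> ~p1) <-> ~(p2 <-> (p2 -> p2)))) = ~4 = 2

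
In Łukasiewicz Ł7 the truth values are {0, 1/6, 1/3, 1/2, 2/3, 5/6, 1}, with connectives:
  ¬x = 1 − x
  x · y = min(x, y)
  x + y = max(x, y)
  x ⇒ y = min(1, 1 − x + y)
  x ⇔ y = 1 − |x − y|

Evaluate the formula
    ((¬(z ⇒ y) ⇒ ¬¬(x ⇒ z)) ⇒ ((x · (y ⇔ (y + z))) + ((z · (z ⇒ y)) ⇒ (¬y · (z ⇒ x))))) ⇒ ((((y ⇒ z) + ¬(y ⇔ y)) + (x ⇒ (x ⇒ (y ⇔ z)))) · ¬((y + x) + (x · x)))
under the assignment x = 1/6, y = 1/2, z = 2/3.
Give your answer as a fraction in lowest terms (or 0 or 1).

z ⇒ y = 2/3 ⇒ 1/2 = 5/6
¬(z ⇒ y) = ¬5/6 = 1/6
x ⇒ z = 1/6 ⇒ 2/3 = 1
¬(x ⇒ z) = ¬1 = 0
¬¬(x ⇒ z) = ¬0 = 1
¬(z ⇒ y) ⇒ ¬¬(x ⇒ z) = 1/6 ⇒ 1 = 1
y + z = 1/2 + 2/3 = 2/3
y ⇔ (y + z) = 1/2 ⇔ 2/3 = 5/6
x · (y ⇔ (y + z)) = 1/6 · 5/6 = 1/6
z ⇒ y = 2/3 ⇒ 1/2 = 5/6
z · (z ⇒ y) = 2/3 · 5/6 = 2/3
¬y = ¬1/2 = 1/2
z ⇒ x = 2/3 ⇒ 1/6 = 1/2
¬y · (z ⇒ x) = 1/2 · 1/2 = 1/2
(z · (z ⇒ y)) ⇒ (¬y · (z ⇒ x)) = 2/3 ⇒ 1/2 = 5/6
(x · (y ⇔ (y + z))) + ((z · (z ⇒ y)) ⇒ (¬y · (z ⇒ x))) = 1/6 + 5/6 = 5/6
(¬(z ⇒ y) ⇒ ¬¬(x ⇒ z)) ⇒ ((x · (y ⇔ (y + z))) + ((z · (z ⇒ y)) ⇒ (¬y · (z ⇒ x)))) = 1 ⇒ 5/6 = 5/6
y ⇒ z = 1/2 ⇒ 2/3 = 1
y ⇔ y = 1/2 ⇔ 1/2 = 1
¬(y ⇔ y) = ¬1 = 0
(y ⇒ z) + ¬(y ⇔ y) = 1 + 0 = 1
y ⇔ z = 1/2 ⇔ 2/3 = 5/6
x ⇒ (y ⇔ z) = 1/6 ⇒ 5/6 = 1
x ⇒ (x ⇒ (y ⇔ z)) = 1/6 ⇒ 1 = 1
((y ⇒ z) + ¬(y ⇔ y)) + (x ⇒ (x ⇒ (y ⇔ z))) = 1 + 1 = 1
y + x = 1/2 + 1/6 = 1/2
x · x = 1/6 · 1/6 = 1/6
(y + x) + (x · x) = 1/2 + 1/6 = 1/2
¬((y + x) + (x · x)) = ¬1/2 = 1/2
(((y ⇒ z) + ¬(y ⇔ y)) + (x ⇒ (x ⇒ (y ⇔ z)))) · ¬((y + x) + (x · x)) = 1 · 1/2 = 1/2
((¬(z ⇒ y) ⇒ ¬¬(x ⇒ z)) ⇒ ((x · (y ⇔ (y + z))) + ((z · (z ⇒ y)) ⇒ (¬y · (z ⇒ x))))) ⇒ ((((y ⇒ z) + ¬(y ⇔ y)) + (x ⇒ (x ⇒ (y ⇔ z)))) · ¬((y + x) + (x · x))) = 5/6 ⇒ 1/2 = 2/3

2/3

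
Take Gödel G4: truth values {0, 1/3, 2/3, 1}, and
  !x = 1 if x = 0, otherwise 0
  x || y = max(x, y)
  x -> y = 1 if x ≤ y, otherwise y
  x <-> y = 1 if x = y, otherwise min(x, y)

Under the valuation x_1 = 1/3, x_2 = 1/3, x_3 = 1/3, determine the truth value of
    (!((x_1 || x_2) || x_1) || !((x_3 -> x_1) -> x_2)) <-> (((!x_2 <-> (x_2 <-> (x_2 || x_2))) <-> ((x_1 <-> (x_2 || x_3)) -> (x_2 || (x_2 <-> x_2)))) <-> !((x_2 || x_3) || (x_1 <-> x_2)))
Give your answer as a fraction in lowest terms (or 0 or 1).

0

x_1 || x_2 = 1/3 || 1/3 = 1/3
(x_1 || x_2) || x_1 = 1/3 || 1/3 = 1/3
!((x_1 || x_2) || x_1) = !1/3 = 0
x_3 -> x_1 = 1/3 -> 1/3 = 1
(x_3 -> x_1) -> x_2 = 1 -> 1/3 = 1/3
!((x_3 -> x_1) -> x_2) = !1/3 = 0
!((x_1 || x_2) || x_1) || !((x_3 -> x_1) -> x_2) = 0 || 0 = 0
!x_2 = !1/3 = 0
x_2 || x_2 = 1/3 || 1/3 = 1/3
x_2 <-> (x_2 || x_2) = 1/3 <-> 1/3 = 1
!x_2 <-> (x_2 <-> (x_2 || x_2)) = 0 <-> 1 = 0
x_2 || x_3 = 1/3 || 1/3 = 1/3
x_1 <-> (x_2 || x_3) = 1/3 <-> 1/3 = 1
x_2 <-> x_2 = 1/3 <-> 1/3 = 1
x_2 || (x_2 <-> x_2) = 1/3 || 1 = 1
(x_1 <-> (x_2 || x_3)) -> (x_2 || (x_2 <-> x_2)) = 1 -> 1 = 1
(!x_2 <-> (x_2 <-> (x_2 || x_2))) <-> ((x_1 <-> (x_2 || x_3)) -> (x_2 || (x_2 <-> x_2))) = 0 <-> 1 = 0
x_2 || x_3 = 1/3 || 1/3 = 1/3
x_1 <-> x_2 = 1/3 <-> 1/3 = 1
(x_2 || x_3) || (x_1 <-> x_2) = 1/3 || 1 = 1
!((x_2 || x_3) || (x_1 <-> x_2)) = !1 = 0
((!x_2 <-> (x_2 <-> (x_2 || x_2))) <-> ((x_1 <-> (x_2 || x_3)) -> (x_2 || (x_2 <-> x_2)))) <-> !((x_2 || x_3) || (x_1 <-> x_2)) = 0 <-> 0 = 1
(!((x_1 || x_2) || x_1) || !((x_3 -> x_1) -> x_2)) <-> (((!x_2 <-> (x_2 <-> (x_2 || x_2))) <-> ((x_1 <-> (x_2 || x_3)) -> (x_2 || (x_2 <-> x_2)))) <-> !((x_2 || x_3) || (x_1 <-> x_2))) = 0 <-> 1 = 0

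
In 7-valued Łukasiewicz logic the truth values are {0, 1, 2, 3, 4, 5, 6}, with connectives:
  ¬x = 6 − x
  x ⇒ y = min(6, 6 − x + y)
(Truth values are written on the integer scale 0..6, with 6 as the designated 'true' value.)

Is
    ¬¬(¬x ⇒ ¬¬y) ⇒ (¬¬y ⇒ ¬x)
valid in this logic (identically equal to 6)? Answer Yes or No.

Counterexample: take x = 1, y = 6.
¬x = ¬1 = 5
¬y = ¬6 = 0
¬¬y = ¬0 = 6
¬x ⇒ ¬¬y = 5 ⇒ 6 = 6
¬(¬x ⇒ ¬¬y) = ¬6 = 0
¬¬(¬x ⇒ ¬¬y) = ¬0 = 6
¬y = ¬6 = 0
¬¬y = ¬0 = 6
¬x = ¬1 = 5
¬¬y ⇒ ¬x = 6 ⇒ 5 = 5
¬¬(¬x ⇒ ¬¬y) ⇒ (¬¬y ⇒ ¬x) = 6 ⇒ 5 = 5
This gives 5 ≠ 6.

No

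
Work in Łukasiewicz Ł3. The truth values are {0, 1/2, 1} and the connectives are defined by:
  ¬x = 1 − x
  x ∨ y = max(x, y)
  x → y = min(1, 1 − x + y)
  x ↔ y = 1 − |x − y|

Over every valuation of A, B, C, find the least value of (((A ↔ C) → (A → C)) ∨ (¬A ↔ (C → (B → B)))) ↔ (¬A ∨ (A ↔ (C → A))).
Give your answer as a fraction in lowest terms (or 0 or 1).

Take A = 1/2, B = 0, C = 0:
A ↔ C = 1/2 ↔ 0 = 1/2
A → C = 1/2 → 0 = 1/2
(A ↔ C) → (A → C) = 1/2 → 1/2 = 1
¬A = ¬1/2 = 1/2
B → B = 0 → 0 = 1
C → (B → B) = 0 → 1 = 1
¬A ↔ (C → (B → B)) = 1/2 ↔ 1 = 1/2
((A ↔ C) → (A → C)) ∨ (¬A ↔ (C → (B → B))) = 1 ∨ 1/2 = 1
¬A = ¬1/2 = 1/2
C → A = 0 → 1/2 = 1
A ↔ (C → A) = 1/2 ↔ 1 = 1/2
¬A ∨ (A ↔ (C → A)) = 1/2 ∨ 1/2 = 1/2
(((A ↔ C) → (A → C)) ∨ (¬A ↔ (C → (B → B)))) ↔ (¬A ∨ (A ↔ (C → A))) = 1 ↔ 1/2 = 1/2
No assignment yields a value below 1/2, so this is the minimum.

1/2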